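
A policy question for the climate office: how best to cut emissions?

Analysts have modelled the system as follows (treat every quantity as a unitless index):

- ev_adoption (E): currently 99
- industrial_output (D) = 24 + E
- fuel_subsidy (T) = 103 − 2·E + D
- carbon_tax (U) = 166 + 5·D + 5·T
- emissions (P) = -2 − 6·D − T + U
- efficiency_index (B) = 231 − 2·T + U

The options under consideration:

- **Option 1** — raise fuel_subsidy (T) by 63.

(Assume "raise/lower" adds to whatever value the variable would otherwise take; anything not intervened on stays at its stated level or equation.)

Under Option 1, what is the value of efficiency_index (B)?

1285

Option 1 (T + 63):
  E = 99
  D = 24 + 99 = 123
  T = 103 − 2·99 + 123 (+63 from intervention) = 91
  U = 166 + 5·123 + 5·91 = 1236
  B = 231 − 2·91 + 1236 = 1285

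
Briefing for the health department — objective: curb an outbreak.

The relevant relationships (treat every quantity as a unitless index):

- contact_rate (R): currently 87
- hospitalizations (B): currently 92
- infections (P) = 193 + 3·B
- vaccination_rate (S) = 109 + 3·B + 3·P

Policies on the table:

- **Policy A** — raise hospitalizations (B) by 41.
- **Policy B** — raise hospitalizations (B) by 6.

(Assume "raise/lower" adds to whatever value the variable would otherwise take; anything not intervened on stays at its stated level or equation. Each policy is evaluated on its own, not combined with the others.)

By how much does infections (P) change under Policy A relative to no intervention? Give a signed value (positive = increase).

Baseline:
  B = 92
  P = 193 + 3·92 = 469
Policy A (B + 41):
  B = 92 + 41 = 133
  P = 193 + 3·133 = 592
Change in P: 592 − 469 = 123

123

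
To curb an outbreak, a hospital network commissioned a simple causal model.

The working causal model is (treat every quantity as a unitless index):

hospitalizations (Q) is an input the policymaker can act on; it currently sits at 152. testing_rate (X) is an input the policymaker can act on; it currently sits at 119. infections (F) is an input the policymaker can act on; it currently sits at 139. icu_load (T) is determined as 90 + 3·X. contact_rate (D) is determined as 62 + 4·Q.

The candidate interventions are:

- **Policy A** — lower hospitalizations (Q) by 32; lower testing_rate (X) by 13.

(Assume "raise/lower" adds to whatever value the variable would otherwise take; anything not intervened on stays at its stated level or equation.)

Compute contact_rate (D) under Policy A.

542

Policy A (Q − 32, X − 13):
  Q = 152 − 32 = 120
  D = 62 + 4·120 = 542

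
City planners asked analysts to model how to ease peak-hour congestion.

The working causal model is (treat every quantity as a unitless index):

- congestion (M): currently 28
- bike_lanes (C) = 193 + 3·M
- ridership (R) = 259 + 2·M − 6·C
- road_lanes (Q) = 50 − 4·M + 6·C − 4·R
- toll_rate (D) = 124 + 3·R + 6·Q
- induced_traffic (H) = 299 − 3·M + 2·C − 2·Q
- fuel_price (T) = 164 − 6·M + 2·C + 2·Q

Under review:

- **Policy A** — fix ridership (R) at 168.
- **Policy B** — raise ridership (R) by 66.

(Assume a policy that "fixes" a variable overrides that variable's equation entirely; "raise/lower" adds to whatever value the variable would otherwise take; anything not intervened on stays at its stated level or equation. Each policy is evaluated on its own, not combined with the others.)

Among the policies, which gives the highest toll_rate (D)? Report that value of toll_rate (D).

36625

Policy A (R := 168):
  M = 28
  C = 193 + 3·28 = 277
  R = 168
  Q = 50 − 4·28 + 6·277 − 4·168 = 928
  D = 124 + 3·168 + 6·928 = 6196
Policy B (R + 66):
  M = 28
  C = 193 + 3·28 = 277
  R = 259 + 2·28 − 6·277 (+66 from intervention) = -1281
  Q = 50 − 4·28 + 6·277 − 4·(-1281) = 6724
  D = 124 + 3·(-1281) + 6·6724 = 36625
Comparing — Policy A: D=6196, Policy B: D=36625. Highest is 36625 (Policy B).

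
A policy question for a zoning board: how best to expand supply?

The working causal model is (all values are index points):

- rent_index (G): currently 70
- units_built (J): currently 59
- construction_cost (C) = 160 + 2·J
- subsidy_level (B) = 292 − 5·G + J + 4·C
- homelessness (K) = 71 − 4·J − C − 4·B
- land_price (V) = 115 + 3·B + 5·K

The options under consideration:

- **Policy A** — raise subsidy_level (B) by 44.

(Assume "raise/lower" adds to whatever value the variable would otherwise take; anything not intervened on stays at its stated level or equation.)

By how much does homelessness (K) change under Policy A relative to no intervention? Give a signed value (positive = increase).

Baseline:
  G = 70
  J = 59
  C = 160 + 2·59 = 278
  B = 292 − 5·70 + 59 + 4·278 = 1113
  K = 71 − 4·59 − 278 − 4·1113 = -4895
Policy A (B + 44):
  G = 70
  J = 59
  C = 160 + 2·59 = 278
  B = 292 − 5·70 + 59 + 4·278 (+44 from intervention) = 1157
  K = 71 − 4·59 − 278 − 4·1157 = -5071
Change in K: -5071 − (-4895) = -176

-176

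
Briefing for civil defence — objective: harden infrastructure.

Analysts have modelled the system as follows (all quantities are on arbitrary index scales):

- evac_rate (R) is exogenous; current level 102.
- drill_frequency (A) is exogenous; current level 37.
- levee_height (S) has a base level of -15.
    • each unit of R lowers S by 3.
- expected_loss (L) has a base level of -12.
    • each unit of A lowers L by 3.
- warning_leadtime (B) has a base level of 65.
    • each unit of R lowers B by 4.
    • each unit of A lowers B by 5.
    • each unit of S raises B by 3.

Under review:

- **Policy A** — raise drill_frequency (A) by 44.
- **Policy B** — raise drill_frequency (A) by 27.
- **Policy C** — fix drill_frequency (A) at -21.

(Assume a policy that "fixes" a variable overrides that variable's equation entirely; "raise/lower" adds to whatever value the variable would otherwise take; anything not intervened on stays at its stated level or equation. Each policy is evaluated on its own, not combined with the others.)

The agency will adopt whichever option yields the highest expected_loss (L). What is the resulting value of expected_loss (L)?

51

Policy A (A + 44):
  A = 37 + 44 = 81
  L = -12 − 3·81 = -255
Policy B (A + 27):
  A = 37 + 27 = 64
  L = -12 − 3·64 = -204
Policy C (A := -21):
  A = -21
  L = -12 − 3·(-21) = 51
Comparing — Policy A: L=-255, Policy B: L=-204, Policy C: L=51. Highest is 51 (Policy C).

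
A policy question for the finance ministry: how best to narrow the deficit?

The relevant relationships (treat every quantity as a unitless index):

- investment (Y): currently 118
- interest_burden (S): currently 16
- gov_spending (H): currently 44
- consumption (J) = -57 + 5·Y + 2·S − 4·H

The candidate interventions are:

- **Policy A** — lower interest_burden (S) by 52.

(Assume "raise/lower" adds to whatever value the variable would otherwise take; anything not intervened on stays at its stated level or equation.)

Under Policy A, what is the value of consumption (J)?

285

Policy A (S − 52):
  Y = 118
  S = 16 − 52 = -36
  H = 44
  J = -57 + 5·118 + 2·(-36) − 4·44 = 285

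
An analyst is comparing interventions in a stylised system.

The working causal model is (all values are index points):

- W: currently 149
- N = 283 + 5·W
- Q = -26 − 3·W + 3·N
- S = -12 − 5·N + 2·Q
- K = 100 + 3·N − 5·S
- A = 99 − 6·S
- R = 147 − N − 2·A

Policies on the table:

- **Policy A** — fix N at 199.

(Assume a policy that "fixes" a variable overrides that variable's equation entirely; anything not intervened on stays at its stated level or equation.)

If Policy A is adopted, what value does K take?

Policy A (N := 199):
  W = 149
  N = 199
  Q = -26 − 3·149 + 3·199 = 124
  S = -12 − 5·199 + 2·124 = -759
  K = 100 + 3·199 − 5·(-759) = 4492

4492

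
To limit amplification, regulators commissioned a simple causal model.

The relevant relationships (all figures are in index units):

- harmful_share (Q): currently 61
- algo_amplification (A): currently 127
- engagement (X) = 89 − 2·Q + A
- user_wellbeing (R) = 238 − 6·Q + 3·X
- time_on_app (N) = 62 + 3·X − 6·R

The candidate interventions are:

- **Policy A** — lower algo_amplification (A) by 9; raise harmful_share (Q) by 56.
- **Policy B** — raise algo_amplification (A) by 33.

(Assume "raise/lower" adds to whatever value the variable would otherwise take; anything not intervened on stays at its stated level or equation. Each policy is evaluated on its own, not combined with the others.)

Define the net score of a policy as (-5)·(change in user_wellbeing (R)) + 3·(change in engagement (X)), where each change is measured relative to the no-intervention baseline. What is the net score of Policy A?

3132

Baseline:
  Q = 61
  A = 127
  X = 89 − 2·61 + 127 = 94
  R = 238 − 6·61 + 3·94 = 154
Policy A (A − 9, Q + 56):
  Q = 61 + 56 = 117
  A = 127 − 9 = 118
  X = 89 − 2·117 + 118 = -27
  R = 238 − 6·117 + 3·(-27) = -545
ΔR = -545 − 154 = -699; ΔX = -27 − 94 = -121
Score = (-5)·(-699) + 3·(-121) = 3132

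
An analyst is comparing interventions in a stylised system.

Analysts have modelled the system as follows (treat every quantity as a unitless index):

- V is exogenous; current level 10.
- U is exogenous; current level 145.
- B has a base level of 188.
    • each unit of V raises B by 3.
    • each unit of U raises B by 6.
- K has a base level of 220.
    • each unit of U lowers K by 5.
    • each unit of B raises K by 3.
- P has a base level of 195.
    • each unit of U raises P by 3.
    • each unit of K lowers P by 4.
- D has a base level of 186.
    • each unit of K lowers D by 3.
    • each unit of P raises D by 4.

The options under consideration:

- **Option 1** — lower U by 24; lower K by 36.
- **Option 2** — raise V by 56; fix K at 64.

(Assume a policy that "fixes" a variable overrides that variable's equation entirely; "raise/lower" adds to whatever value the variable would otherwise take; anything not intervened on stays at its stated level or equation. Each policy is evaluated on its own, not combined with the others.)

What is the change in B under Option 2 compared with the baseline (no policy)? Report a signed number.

Baseline:
  V = 10
  U = 145
  B = 188 + 3·10 + 6·145 = 1088
Option 2 (V + 56, K := 64):
  V = 10 + 56 = 66
  U = 145
  B = 188 + 3·66 + 6·145 = 1256
Change in B: 1256 − 1088 = 168

168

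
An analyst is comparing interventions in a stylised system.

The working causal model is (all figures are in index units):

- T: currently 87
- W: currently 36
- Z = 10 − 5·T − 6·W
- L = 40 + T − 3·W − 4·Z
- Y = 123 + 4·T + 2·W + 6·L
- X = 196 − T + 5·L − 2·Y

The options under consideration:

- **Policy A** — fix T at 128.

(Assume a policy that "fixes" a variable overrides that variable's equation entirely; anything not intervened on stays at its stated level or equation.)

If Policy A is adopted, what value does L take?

3444

Policy A (T := 128):
  T = 128
  W = 36
  Z = 10 − 5·128 − 6·36 = -846
  L = 40 + 128 − 3·36 − 4·(-846) = 3444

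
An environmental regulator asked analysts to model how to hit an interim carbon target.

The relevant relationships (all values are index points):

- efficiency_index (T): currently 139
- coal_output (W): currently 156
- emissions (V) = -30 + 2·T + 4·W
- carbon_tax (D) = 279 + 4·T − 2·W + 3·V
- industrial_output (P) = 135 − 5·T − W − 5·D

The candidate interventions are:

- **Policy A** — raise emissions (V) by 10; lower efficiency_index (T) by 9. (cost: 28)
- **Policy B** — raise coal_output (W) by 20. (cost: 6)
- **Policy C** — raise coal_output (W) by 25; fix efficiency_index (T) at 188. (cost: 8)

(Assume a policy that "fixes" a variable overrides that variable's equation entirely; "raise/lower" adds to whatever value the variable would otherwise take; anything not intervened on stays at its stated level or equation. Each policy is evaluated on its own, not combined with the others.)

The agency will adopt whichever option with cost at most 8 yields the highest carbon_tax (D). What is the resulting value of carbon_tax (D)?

3879

Policy B (W + 20):
  T = 139
  W = 156 + 20 = 176
  V = -30 + 2·139 + 4·176 = 952
  D = 279 + 4·139 − 2·176 + 3·952 = 3339
Policy C (W + 25, T := 188):
  T = 188
  W = 156 + 25 = 181
  V = -30 + 2·188 + 4·181 = 1070
  D = 279 + 4·188 − 2·181 + 3·1070 = 3879
Comparing — Policy B: D=3339, Policy C: D=3879. Highest is 3879 (Policy C).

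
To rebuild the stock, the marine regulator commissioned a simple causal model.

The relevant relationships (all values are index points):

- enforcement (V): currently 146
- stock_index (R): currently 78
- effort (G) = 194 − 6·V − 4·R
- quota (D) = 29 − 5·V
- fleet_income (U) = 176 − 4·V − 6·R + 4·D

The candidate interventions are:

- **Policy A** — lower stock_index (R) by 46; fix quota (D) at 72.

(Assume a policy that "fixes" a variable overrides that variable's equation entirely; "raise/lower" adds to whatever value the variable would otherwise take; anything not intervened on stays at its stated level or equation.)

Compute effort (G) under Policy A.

Policy A (R − 46, D := 72):
  V = 146
  R = 78 − 46 = 32
  G = 194 − 6·146 − 4·32 = -810

-810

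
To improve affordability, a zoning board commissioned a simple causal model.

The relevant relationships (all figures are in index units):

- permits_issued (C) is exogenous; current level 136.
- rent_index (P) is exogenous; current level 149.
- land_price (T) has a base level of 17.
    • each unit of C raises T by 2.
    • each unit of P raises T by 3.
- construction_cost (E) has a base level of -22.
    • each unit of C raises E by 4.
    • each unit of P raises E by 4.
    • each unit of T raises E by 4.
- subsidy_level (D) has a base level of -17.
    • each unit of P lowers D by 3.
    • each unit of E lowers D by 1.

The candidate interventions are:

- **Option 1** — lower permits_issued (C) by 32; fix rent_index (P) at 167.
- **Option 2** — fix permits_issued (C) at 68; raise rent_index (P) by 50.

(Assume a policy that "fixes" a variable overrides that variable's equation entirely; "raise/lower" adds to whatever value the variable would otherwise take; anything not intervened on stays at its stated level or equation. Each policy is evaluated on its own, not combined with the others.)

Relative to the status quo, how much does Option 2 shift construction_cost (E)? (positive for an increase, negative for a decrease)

-16

Baseline:
  C = 136
  P = 149
  T = 17 + 2·136 + 3·149 = 736
  E = -22 + 4·136 + 4·149 + 4·736 = 4062
Option 2 (C := 68, P + 50):
  C = 68
  P = 149 + 50 = 199
  T = 17 + 2·68 + 3·199 = 750
  E = -22 + 4·68 + 4·199 + 4·750 = 4046
Change in E: 4046 − 4062 = -16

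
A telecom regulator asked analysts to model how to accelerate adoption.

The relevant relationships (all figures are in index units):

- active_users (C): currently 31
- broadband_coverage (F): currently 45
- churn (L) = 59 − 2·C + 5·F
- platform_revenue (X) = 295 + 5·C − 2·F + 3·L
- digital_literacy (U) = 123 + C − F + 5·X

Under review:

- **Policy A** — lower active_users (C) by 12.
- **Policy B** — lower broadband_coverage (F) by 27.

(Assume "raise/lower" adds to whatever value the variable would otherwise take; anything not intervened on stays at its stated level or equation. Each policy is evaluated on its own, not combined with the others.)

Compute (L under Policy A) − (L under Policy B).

159

Policy A (C − 12):
  C = 31 − 12 = 19
  F = 45
  L = 59 − 2·19 + 5·45 = 246
Policy B (F − 27):
  C = 31
  F = 45 − 27 = 18
  L = 59 − 2·31 + 5·18 = 87
L: 246 − 87 = 159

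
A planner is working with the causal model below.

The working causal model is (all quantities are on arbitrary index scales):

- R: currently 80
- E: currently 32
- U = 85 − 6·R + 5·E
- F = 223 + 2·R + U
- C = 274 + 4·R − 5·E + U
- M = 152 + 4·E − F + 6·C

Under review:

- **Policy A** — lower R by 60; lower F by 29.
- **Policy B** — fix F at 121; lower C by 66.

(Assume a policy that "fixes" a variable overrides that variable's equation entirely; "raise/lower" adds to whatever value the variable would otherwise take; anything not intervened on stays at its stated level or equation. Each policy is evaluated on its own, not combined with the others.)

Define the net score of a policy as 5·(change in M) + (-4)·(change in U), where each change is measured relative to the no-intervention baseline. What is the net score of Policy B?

Baseline:
  R = 80
  E = 32
  U = 85 − 6·80 + 5·32 = -235
  F = 223 + 2·80 + (-235) = 148
  C = 274 + 4·80 − 5·32 + (-235) = 199
  M = 152 + 4·32 − 148 + 6·199 = 1326
Policy B (F := 121, C − 66):
  R = 80
  E = 32
  U = 85 − 6·80 + 5·32 = -235
  F = 121
  C = 274 + 4·80 − 5·32 + (-235) (−66 from intervention) = 133
  M = 152 + 4·32 − 121 + 6·133 = 957
ΔM = 957 − 1326 = -369; ΔU = -235 − (-235) = 0
Score = 5·(-369) + (-4)·0 = -1845

-1845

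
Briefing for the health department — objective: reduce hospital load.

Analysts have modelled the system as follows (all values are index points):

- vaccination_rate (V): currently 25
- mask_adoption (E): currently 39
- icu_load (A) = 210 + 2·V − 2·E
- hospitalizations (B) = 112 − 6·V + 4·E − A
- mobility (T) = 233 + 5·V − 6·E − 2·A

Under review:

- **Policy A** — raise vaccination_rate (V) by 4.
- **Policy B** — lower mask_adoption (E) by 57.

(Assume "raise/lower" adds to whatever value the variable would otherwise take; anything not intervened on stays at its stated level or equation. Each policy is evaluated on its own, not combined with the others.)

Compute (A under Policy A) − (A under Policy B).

Policy A (V + 4):
  V = 25 + 4 = 29
  E = 39
  A = 210 + 2·29 − 2·39 = 190
Policy B (E − 57):
  V = 25
  E = 39 − 57 = -18
  A = 210 + 2·25 − 2·(-18) = 296
A: 190 − 296 = -106

-106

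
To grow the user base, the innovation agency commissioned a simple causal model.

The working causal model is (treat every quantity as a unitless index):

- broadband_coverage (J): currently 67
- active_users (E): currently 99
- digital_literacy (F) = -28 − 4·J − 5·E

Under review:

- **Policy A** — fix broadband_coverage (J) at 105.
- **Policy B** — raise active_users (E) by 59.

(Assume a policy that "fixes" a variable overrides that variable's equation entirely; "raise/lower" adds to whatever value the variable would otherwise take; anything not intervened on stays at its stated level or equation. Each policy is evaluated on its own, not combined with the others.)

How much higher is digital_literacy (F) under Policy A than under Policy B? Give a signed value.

Policy A (J := 105):
  J = 105
  E = 99
  F = -28 − 4·105 − 5·99 = -943
Policy B (E + 59):
  J = 67
  E = 99 + 59 = 158
  F = -28 − 4·67 − 5·158 = -1086
F: -943 − (-1086) = 143

143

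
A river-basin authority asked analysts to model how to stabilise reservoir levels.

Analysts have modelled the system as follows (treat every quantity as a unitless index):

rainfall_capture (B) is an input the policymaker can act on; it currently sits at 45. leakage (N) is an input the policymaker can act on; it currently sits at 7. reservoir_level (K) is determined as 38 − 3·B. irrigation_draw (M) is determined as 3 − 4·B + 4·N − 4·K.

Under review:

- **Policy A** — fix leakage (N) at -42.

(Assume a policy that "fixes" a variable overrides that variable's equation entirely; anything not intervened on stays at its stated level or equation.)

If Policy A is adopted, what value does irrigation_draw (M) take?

Policy A (N := -42):
  B = 45
  N = -42
  K = 38 − 3·45 = -97
  M = 3 − 4·45 + 4·(-42) − 4·(-97) = 43

43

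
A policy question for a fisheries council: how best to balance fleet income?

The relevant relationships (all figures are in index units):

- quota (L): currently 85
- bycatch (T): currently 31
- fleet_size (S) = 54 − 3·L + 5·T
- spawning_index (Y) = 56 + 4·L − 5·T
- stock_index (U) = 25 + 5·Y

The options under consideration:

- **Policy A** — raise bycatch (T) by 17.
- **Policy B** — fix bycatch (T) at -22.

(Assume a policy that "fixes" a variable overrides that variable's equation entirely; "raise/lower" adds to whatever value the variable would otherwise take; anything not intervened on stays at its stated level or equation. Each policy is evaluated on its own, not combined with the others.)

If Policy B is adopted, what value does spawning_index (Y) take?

Policy B (T := -22):
  L = 85
  T = -22
  Y = 56 + 4·85 − 5·(-22) = 506

506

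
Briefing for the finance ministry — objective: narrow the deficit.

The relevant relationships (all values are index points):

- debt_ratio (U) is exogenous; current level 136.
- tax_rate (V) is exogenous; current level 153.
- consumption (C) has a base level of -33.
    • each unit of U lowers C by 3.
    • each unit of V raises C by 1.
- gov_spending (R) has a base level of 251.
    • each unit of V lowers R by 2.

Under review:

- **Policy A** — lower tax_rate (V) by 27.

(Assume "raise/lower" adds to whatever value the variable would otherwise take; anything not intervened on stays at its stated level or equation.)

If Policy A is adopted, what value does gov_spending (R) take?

-1

Policy A (V − 27):
  V = 153 − 27 = 126
  R = 251 − 2·126 = -1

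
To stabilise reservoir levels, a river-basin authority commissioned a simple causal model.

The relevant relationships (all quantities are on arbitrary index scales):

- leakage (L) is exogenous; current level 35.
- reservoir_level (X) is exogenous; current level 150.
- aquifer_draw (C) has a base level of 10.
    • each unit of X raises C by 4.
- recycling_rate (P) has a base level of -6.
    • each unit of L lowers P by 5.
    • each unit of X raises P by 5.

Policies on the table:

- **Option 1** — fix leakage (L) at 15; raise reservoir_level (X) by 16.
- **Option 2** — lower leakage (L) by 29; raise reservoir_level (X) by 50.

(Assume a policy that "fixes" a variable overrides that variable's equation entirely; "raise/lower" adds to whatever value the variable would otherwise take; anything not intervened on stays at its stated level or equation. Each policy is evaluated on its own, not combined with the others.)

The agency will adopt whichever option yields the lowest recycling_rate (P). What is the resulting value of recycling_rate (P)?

Option 1 (L := 15, X + 16):
  L = 15
  X = 150 + 16 = 166
  P = -6 − 5·15 + 5·166 = 749
Option 2 (L − 29, X + 50):
  L = 35 − 29 = 6
  X = 150 + 50 = 200
  P = -6 − 5·6 + 5·200 = 964
Comparing — Option 1: P=749, Option 2: P=964. Lowest is 749 (Option 1).

749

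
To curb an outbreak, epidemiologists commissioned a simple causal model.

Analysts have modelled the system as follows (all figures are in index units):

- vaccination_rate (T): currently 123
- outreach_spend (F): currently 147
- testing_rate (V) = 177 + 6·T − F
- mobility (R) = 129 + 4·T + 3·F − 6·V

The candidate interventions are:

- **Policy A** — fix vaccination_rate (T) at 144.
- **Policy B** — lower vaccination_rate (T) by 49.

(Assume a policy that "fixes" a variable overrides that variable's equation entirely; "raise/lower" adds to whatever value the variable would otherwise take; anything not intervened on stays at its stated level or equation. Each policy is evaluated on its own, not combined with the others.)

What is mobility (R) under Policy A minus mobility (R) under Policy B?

-2240

Policy A (T := 144):
  T = 144
  F = 147
  V = 177 + 6·144 − 147 = 894
  R = 129 + 4·144 + 3·147 − 6·894 = -4218
Policy B (T − 49):
  T = 123 − 49 = 74
  F = 147
  V = 177 + 6·74 − 147 = 474
  R = 129 + 4·74 + 3·147 − 6·474 = -1978
R: -4218 − (-1978) = -2240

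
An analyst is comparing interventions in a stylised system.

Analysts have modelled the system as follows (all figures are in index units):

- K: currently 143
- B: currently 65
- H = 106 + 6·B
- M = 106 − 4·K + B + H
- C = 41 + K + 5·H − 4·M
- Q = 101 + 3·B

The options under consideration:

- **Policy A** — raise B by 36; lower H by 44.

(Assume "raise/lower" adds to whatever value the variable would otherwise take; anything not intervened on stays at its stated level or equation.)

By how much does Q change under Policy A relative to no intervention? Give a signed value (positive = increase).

108

Baseline:
  B = 65
  Q = 101 + 3·65 = 296
Policy A (B + 36, H − 44):
  B = 65 + 36 = 101
  Q = 101 + 3·101 = 404
Change in Q: 404 − 296 = 108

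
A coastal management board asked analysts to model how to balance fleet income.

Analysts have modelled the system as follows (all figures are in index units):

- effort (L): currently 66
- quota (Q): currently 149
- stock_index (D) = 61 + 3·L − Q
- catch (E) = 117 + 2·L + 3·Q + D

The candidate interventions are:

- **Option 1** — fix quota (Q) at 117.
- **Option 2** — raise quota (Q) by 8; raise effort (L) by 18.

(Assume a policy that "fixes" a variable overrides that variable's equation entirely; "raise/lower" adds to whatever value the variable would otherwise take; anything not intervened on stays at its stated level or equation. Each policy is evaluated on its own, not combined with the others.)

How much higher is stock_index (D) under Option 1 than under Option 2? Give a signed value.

Option 1 (Q := 117):
  L = 66
  Q = 117
  D = 61 + 3·66 − 117 = 142
Option 2 (Q + 8, L + 18):
  L = 66 + 18 = 84
  Q = 149 + 8 = 157
  D = 61 + 3·84 − 157 = 156
D: 142 − 156 = -14

-14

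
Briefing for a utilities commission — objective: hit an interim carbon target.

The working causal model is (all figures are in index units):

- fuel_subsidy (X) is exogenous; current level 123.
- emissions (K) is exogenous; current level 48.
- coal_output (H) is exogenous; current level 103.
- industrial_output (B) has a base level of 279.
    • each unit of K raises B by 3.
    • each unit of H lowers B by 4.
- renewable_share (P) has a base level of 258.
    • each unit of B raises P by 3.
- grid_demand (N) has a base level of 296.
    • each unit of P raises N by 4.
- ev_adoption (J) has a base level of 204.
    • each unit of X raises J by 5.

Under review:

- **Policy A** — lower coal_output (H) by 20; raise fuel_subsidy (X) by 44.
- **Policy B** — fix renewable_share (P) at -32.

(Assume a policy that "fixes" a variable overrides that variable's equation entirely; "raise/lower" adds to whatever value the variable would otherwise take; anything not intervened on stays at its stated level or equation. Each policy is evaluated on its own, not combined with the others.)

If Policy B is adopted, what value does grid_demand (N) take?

Policy B (P := -32):
  K = 48
  H = 103
  B = 279 + 3·48 − 4·103 = 11
  P = -32
  N = 296 + 4·(-32) = 168

168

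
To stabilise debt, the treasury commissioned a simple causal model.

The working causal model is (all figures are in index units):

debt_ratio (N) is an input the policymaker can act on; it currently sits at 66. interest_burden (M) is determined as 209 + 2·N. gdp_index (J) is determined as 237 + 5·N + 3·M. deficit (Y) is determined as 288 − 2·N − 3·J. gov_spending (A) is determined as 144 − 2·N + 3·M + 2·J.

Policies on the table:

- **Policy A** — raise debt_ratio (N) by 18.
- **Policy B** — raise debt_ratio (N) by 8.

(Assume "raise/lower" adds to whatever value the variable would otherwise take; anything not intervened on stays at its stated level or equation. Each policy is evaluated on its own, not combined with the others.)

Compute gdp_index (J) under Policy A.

1788

Policy A (N + 18):
  N = 66 + 18 = 84
  M = 209 + 2·84 = 377
  J = 237 + 5·84 + 3·377 = 1788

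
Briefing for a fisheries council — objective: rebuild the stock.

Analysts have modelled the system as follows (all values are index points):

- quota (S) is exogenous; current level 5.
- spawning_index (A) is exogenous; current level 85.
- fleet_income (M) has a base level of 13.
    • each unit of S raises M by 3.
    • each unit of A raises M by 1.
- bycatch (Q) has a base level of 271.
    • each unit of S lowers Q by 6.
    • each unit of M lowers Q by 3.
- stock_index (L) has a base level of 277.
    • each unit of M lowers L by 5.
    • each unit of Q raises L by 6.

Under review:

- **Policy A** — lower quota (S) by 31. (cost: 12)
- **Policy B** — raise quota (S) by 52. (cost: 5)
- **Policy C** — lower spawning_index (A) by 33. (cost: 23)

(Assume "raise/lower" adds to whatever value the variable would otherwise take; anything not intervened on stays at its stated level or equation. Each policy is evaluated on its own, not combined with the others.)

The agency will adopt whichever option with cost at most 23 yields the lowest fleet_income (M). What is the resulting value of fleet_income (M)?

20

Policy A (S − 31):
  S = 5 − 31 = -26
  A = 85
  M = 13 + 3·(-26) + 85 = 20
Policy B (S + 52):
  S = 5 + 52 = 57
  A = 85
  M = 13 + 3·57 + 85 = 269
Policy C (A − 33):
  S = 5
  A = 85 − 33 = 52
  M = 13 + 3·5 + 52 = 80
Comparing — Policy A: M=20, Policy B: M=269, Policy C: M=80. Lowest is 20 (Policy A).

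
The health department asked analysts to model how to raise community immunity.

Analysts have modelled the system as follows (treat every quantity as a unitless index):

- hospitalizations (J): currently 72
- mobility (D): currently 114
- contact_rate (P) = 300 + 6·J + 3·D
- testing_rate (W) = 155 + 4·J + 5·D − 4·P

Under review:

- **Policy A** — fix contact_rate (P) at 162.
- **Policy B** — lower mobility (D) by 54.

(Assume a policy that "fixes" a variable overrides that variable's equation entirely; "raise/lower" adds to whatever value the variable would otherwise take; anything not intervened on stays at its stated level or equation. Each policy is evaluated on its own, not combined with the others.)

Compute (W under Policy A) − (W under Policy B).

Policy A (P := 162):
  J = 72
  D = 114
  P = 162
  W = 155 + 4·72 + 5·114 − 4·162 = 365
Policy B (D − 54):
  J = 72
  D = 114 − 54 = 60
  P = 300 + 6·72 + 3·60 = 912
  W = 155 + 4·72 + 5·60 − 4·912 = -2905
W: 365 − (-2905) = 3270

3270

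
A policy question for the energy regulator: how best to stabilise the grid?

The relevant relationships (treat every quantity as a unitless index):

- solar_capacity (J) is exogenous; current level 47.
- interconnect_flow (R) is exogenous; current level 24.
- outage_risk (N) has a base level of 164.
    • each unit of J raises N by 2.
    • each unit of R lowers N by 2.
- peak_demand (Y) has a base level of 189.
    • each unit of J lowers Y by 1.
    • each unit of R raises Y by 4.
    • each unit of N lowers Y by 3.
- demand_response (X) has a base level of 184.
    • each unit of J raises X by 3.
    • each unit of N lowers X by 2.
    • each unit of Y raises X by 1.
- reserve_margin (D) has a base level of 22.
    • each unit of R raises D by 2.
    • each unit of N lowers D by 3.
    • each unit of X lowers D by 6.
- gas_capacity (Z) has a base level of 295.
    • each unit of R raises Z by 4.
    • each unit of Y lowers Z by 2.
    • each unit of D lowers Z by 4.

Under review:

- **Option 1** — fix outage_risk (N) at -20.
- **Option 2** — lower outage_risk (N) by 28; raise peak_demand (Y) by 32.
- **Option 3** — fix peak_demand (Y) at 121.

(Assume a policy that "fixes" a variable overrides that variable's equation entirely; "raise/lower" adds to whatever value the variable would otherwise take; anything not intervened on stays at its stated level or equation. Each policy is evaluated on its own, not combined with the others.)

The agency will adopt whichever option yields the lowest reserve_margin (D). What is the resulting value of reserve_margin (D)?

-3848

Option 1 (N := -20):
  J = 47
  R = 24
  N = -20
  Y = 189 − 47 + 4·24 − 3·(-20) = 298
  X = 184 + 3·47 − 2·(-20) + 298 = 663
  D = 22 + 2·24 − 3·(-20) − 6·663 = -3848
Option 2 (N − 28, Y + 32):
  J = 47
  R = 24
  N = 164 + 2·47 − 2·24 (−28 from intervention) = 182
  Y = 189 − 47 + 4·24 − 3·182 (+32 from intervention) = -276
  X = 184 + 3·47 − 2·182 + (-276) = -315
  D = 22 + 2·24 − 3·182 − 6·(-315) = 1414
Option 3 (Y := 121):
  J = 47
  R = 24
  N = 164 + 2·47 − 2·24 = 210
  Y = 121
  X = 184 + 3·47 − 2·210 + 121 = 26
  D = 22 + 2·24 − 3·210 − 6·26 = -716
Comparing — Option 1: D=-3848, Option 2: D=1414, Option 3: D=-716. Lowest is -3848 (Option 1).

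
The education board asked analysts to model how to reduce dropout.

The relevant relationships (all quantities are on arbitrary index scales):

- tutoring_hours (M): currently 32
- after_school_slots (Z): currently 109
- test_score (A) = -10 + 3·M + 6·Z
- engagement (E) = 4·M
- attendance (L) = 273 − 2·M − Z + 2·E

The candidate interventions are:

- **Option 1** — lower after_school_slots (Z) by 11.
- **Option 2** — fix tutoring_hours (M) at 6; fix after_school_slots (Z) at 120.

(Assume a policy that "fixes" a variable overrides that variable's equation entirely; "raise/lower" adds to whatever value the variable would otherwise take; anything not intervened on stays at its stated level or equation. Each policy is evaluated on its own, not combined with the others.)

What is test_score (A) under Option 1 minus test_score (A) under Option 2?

-54

Option 1 (Z − 11):
  M = 32
  Z = 109 − 11 = 98
  A = -10 + 3·32 + 6·98 = 674
Option 2 (M := 6, Z := 120):
  M = 6
  Z = 120
  A = -10 + 3·6 + 6·120 = 728
A: 674 − 728 = -54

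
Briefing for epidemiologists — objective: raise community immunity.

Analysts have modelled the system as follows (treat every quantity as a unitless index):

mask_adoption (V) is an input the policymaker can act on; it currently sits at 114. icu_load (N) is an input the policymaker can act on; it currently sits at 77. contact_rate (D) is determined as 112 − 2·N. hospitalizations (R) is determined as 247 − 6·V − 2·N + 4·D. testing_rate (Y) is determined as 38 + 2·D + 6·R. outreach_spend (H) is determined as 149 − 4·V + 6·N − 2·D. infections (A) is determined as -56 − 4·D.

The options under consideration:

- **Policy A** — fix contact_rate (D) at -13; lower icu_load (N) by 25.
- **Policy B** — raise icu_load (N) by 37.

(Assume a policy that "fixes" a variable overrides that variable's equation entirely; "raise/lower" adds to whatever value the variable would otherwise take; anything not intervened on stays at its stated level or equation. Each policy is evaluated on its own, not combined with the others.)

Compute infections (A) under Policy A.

-4

Policy A (D := -13, N − 25):
  N = 77 − 25 = 52
  D = -13
  A = -56 − 4·(-13) = -4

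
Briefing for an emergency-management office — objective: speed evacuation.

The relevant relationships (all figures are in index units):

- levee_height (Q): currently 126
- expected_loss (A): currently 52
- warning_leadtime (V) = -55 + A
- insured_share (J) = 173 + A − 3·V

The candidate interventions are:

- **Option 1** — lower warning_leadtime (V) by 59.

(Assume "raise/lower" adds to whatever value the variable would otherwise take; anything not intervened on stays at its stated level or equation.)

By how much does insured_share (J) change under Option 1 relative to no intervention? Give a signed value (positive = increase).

Baseline:
  A = 52
  V = -55 + 52 = -3
  J = 173 + 52 − 3·(-3) = 234
Option 1 (V − 59):
  A = 52
  V = -55 + 52 (−59 from intervention) = -62
  J = 173 + 52 − 3·(-62) = 411
Change in J: 411 − 234 = 177

177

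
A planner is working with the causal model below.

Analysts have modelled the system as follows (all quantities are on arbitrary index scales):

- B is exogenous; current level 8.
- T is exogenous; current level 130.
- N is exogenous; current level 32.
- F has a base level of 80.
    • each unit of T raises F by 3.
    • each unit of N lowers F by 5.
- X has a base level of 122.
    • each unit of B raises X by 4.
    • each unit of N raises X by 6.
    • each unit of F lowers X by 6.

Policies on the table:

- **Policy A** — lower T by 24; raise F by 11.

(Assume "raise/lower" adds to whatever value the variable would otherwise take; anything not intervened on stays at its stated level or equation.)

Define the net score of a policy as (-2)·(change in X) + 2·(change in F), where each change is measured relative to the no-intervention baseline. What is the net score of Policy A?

-854

Baseline:
  B = 8
  T = 130
  N = 32
  F = 80 + 3·130 − 5·32 = 310
  X = 122 + 4·8 + 6·32 − 6·310 = -1514
Policy A (T − 24, F + 11):
  B = 8
  T = 130 − 24 = 106
  N = 32
  F = 80 + 3·106 − 5·32 (+11 from intervention) = 249
  X = 122 + 4·8 + 6·32 − 6·249 = -1148
ΔX = -1148 − (-1514) = 366; ΔF = 249 − 310 = -61
Score = (-2)·366 + 2·(-61) = -854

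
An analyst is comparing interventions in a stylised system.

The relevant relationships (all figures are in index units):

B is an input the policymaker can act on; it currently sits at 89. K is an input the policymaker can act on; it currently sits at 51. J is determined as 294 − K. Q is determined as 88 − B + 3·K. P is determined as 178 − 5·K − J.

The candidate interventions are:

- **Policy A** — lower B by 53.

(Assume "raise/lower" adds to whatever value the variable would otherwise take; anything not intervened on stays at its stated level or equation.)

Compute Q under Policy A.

205

Policy A (B − 53):
  B = 89 − 53 = 36
  K = 51
  Q = 88 − 36 + 3·51 = 205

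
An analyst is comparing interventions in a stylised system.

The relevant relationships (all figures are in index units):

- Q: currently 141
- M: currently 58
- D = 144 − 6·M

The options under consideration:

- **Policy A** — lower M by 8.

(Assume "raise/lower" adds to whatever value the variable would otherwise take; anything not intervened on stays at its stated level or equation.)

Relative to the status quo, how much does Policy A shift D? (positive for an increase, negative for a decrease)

48

Baseline:
  M = 58
  D = 144 − 6·58 = -204
Policy A (M − 8):
  M = 58 − 8 = 50
  D = 144 − 6·50 = -156
Change in D: -156 − (-204) = 48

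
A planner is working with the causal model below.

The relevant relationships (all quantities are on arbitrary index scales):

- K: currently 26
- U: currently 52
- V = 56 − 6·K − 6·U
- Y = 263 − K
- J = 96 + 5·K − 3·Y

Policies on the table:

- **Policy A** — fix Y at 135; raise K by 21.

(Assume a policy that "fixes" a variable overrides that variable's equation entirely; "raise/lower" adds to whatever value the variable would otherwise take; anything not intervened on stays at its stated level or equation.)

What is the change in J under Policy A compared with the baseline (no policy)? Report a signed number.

411

Baseline:
  K = 26
  Y = 263 − 26 = 237
  J = 96 + 5·26 − 3·237 = -485
Policy A (Y := 135, K + 21):
  K = 26 + 21 = 47
  Y = 135
  J = 96 + 5·47 − 3·135 = -74
Change in J: -74 − (-485) = 411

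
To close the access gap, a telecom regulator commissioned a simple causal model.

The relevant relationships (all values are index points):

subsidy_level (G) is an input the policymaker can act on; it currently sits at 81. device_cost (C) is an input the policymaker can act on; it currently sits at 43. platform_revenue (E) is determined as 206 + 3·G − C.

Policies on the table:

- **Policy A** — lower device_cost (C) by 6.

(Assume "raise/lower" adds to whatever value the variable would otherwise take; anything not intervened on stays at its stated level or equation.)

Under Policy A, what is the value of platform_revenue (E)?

412

Policy A (C − 6):
  G = 81
  C = 43 − 6 = 37
  E = 206 + 3·81 − 37 = 412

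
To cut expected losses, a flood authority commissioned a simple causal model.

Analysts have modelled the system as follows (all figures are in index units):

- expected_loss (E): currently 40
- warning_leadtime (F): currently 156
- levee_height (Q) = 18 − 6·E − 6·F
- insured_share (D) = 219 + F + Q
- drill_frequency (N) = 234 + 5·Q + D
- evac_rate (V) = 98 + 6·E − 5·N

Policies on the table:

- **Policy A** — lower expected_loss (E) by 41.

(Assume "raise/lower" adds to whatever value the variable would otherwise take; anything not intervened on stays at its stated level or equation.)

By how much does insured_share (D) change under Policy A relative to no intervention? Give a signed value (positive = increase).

Baseline:
  E = 40
  F = 156
  Q = 18 − 6·40 − 6·156 = -1158
  D = 219 + 156 + (-1158) = -783
Policy A (E − 41):
  E = 40 − 41 = -1
  F = 156
  Q = 18 − 6·(-1) − 6·156 = -912
  D = 219 + 156 + (-912) = -537
Change in D: -537 − (-783) = 246

246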